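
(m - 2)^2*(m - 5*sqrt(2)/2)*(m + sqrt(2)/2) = m^4 - 4*m^3 - 2*sqrt(2)*m^3 + 3*m^2/2 + 8*sqrt(2)*m^2 - 8*sqrt(2)*m + 10*m - 10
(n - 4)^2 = n^2 - 8*n + 16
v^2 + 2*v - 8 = (v - 2)*(v + 4)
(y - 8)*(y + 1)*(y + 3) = y^3 - 4*y^2 - 29*y - 24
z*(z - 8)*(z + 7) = z^3 - z^2 - 56*z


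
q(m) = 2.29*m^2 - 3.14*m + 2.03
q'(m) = 4.58*m - 3.14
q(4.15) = 28.44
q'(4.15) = 15.87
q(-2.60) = 25.67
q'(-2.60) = -15.05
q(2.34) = 7.22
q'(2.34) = 7.58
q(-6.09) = 106.08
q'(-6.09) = -31.03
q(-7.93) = 170.94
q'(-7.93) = -39.46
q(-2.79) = 28.62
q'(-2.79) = -15.92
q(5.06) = 44.77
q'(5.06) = 20.03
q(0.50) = 1.03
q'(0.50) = -0.85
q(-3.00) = 32.06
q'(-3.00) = -16.88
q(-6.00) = 103.31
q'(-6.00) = -30.62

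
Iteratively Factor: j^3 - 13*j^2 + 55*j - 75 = (j - 5)*(j^2 - 8*j + 15) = (j - 5)^2*(j - 3)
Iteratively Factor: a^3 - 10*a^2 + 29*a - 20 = (a - 4)*(a^2 - 6*a + 5) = (a - 5)*(a - 4)*(a - 1)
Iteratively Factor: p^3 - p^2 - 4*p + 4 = (p + 2)*(p^2 - 3*p + 2) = (p - 1)*(p + 2)*(p - 2)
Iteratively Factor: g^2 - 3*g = (g)*(g - 3)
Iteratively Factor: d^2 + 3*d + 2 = (d + 1)*(d + 2)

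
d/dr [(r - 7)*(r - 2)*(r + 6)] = 3*r^2 - 6*r - 40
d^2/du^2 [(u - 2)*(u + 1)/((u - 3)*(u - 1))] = 2*(3*u^3 - 15*u^2 + 33*u - 29)/(u^6 - 12*u^5 + 57*u^4 - 136*u^3 + 171*u^2 - 108*u + 27)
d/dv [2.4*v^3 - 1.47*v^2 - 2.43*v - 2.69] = 7.2*v^2 - 2.94*v - 2.43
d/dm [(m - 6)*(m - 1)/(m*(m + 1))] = 2*(4*m^2 - 6*m - 3)/(m^2*(m^2 + 2*m + 1))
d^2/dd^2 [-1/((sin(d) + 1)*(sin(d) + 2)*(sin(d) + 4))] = (9*sin(d)^5 + 68*sin(d)^4 + 144*sin(d)^3 - 34*sin(d)^2 - 372*sin(d) - 280)/((sin(d) + 1)^2*(sin(d) + 2)^3*(sin(d) + 4)^3)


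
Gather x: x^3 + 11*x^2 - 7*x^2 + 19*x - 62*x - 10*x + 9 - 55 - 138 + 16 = x^3 + 4*x^2 - 53*x - 168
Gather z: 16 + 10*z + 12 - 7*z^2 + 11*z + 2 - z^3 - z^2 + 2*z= -z^3 - 8*z^2 + 23*z + 30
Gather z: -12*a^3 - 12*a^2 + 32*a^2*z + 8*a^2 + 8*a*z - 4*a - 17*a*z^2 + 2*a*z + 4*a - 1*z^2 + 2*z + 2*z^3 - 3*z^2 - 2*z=-12*a^3 - 4*a^2 + 2*z^3 + z^2*(-17*a - 4) + z*(32*a^2 + 10*a)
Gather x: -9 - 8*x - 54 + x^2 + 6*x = x^2 - 2*x - 63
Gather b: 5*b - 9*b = -4*b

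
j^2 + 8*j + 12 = (j + 2)*(j + 6)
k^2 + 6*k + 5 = (k + 1)*(k + 5)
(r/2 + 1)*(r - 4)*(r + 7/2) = r^3/2 + 3*r^2/4 - 15*r/2 - 14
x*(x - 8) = x^2 - 8*x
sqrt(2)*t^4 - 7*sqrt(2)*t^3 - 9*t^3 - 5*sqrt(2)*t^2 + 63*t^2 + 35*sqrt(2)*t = t*(t - 7)*(t - 5*sqrt(2))*(sqrt(2)*t + 1)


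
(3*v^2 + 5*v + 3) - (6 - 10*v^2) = 13*v^2 + 5*v - 3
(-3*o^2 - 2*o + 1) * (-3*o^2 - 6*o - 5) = 9*o^4 + 24*o^3 + 24*o^2 + 4*o - 5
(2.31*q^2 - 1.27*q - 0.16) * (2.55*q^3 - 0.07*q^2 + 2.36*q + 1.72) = 5.8905*q^5 - 3.4002*q^4 + 5.1325*q^3 + 0.9872*q^2 - 2.562*q - 0.2752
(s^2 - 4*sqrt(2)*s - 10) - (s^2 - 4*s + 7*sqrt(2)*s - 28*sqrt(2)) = -11*sqrt(2)*s + 4*s - 10 + 28*sqrt(2)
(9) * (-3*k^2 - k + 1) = -27*k^2 - 9*k + 9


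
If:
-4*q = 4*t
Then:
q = -t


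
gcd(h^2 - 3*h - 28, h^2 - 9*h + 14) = h - 7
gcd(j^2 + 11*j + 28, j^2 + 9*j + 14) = j + 7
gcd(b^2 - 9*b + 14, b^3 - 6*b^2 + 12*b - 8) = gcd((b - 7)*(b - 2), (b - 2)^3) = b - 2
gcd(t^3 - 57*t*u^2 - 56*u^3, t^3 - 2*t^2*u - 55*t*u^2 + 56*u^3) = t^2 - t*u - 56*u^2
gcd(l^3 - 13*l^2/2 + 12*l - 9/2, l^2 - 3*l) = l - 3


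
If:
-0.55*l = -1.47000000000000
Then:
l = 2.67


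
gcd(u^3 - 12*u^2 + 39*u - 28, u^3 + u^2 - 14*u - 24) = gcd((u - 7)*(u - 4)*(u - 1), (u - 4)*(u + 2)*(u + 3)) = u - 4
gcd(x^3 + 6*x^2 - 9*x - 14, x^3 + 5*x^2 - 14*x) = x^2 + 5*x - 14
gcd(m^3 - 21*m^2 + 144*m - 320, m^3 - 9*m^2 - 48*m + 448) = m^2 - 16*m + 64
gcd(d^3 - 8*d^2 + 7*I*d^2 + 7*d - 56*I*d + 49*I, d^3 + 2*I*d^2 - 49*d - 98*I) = d - 7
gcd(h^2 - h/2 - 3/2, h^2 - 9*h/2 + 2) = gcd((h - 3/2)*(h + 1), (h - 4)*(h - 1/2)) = 1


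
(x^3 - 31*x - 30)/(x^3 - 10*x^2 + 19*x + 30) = (x + 5)/(x - 5)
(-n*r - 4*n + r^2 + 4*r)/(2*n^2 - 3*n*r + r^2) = (r + 4)/(-2*n + r)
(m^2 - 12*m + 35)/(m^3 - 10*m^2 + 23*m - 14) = (m - 5)/(m^2 - 3*m + 2)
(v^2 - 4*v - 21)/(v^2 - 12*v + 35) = (v + 3)/(v - 5)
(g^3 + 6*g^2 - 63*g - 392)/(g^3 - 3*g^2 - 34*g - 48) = (g^2 + 14*g + 49)/(g^2 + 5*g + 6)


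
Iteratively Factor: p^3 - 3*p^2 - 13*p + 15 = (p - 1)*(p^2 - 2*p - 15) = (p - 5)*(p - 1)*(p + 3)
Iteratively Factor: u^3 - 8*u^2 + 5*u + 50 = (u - 5)*(u^2 - 3*u - 10) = (u - 5)*(u + 2)*(u - 5)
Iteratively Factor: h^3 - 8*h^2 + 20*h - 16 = (h - 2)*(h^2 - 6*h + 8) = (h - 4)*(h - 2)*(h - 2)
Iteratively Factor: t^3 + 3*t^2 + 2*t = (t + 1)*(t^2 + 2*t) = t*(t + 1)*(t + 2)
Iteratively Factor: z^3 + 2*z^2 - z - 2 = (z + 1)*(z^2 + z - 2) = (z - 1)*(z + 1)*(z + 2)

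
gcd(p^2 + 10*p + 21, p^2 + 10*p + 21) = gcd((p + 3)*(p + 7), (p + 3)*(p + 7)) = p^2 + 10*p + 21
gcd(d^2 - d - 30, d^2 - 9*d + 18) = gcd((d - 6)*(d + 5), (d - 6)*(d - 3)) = d - 6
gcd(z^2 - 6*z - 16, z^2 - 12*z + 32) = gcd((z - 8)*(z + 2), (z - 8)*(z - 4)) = z - 8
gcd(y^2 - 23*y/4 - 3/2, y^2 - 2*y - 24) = y - 6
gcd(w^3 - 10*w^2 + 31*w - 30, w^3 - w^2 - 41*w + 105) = w^2 - 8*w + 15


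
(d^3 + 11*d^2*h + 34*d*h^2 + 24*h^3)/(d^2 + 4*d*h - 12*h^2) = (d^2 + 5*d*h + 4*h^2)/(d - 2*h)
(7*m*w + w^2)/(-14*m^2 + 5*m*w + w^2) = w/(-2*m + w)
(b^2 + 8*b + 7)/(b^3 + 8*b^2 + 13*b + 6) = (b + 7)/(b^2 + 7*b + 6)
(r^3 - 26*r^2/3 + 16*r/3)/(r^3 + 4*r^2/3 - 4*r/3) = (r - 8)/(r + 2)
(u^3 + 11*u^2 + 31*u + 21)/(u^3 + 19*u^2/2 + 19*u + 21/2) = 2*(u + 3)/(2*u + 3)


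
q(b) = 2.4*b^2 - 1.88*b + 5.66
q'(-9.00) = -45.08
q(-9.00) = 216.98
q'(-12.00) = -59.48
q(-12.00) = 373.82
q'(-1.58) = -9.46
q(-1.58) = 14.62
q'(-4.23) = -22.18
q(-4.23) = 56.56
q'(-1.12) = -7.26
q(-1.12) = 10.78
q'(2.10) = 8.20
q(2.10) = 12.30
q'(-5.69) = -29.19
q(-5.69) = 94.06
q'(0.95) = 2.68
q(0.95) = 6.04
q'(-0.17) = -2.70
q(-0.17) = 6.05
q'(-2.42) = -13.50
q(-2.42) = 24.26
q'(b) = 4.8*b - 1.88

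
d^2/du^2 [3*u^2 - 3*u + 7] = 6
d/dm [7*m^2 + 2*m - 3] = 14*m + 2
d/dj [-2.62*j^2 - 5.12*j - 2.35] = -5.24*j - 5.12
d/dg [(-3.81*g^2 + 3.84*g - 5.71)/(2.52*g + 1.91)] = (-9.6012*g^2 - 14.5542*g + 21.7236)/(6.3504*g^2 + 9.6264*g + 3.6481)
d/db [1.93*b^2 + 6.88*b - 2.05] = 3.86*b + 6.88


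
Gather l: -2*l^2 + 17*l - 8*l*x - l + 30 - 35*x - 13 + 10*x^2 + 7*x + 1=-2*l^2 + l*(16 - 8*x) + 10*x^2 - 28*x + 18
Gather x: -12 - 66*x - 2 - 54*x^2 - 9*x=-54*x^2 - 75*x - 14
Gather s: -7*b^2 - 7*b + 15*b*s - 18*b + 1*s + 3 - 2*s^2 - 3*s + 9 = -7*b^2 - 25*b - 2*s^2 + s*(15*b - 2) + 12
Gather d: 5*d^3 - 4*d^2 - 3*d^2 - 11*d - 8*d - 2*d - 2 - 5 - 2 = 5*d^3 - 7*d^2 - 21*d - 9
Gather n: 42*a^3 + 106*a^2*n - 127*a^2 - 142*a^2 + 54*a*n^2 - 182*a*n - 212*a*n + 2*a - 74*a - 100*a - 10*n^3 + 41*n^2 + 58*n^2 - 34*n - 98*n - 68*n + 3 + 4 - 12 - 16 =42*a^3 - 269*a^2 - 172*a - 10*n^3 + n^2*(54*a + 99) + n*(106*a^2 - 394*a - 200) - 21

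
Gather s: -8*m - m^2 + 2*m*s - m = -m^2 + 2*m*s - 9*m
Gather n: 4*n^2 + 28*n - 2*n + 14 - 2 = 4*n^2 + 26*n + 12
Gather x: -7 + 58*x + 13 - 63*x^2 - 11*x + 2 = -63*x^2 + 47*x + 8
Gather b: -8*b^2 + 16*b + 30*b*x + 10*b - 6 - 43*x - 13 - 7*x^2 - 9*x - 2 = -8*b^2 + b*(30*x + 26) - 7*x^2 - 52*x - 21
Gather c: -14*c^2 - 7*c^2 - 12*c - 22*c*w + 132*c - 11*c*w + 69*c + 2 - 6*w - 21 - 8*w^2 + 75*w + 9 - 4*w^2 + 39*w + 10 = -21*c^2 + c*(189 - 33*w) - 12*w^2 + 108*w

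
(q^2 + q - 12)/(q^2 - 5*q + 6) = (q + 4)/(q - 2)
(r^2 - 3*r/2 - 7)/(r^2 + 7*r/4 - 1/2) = 2*(2*r - 7)/(4*r - 1)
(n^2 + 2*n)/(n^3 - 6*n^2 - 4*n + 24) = n/(n^2 - 8*n + 12)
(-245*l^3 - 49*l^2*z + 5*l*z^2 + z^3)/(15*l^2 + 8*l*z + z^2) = (-49*l^2 + z^2)/(3*l + z)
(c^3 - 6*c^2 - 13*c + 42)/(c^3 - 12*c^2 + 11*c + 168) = (c - 2)/(c - 8)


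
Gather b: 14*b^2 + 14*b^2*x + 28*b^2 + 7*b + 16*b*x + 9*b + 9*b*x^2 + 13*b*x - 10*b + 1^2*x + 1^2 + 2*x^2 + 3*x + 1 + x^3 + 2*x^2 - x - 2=b^2*(14*x + 42) + b*(9*x^2 + 29*x + 6) + x^3 + 4*x^2 + 3*x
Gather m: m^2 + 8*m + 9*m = m^2 + 17*m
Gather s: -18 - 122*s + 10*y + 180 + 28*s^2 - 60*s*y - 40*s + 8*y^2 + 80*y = 28*s^2 + s*(-60*y - 162) + 8*y^2 + 90*y + 162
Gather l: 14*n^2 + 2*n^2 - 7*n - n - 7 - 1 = 16*n^2 - 8*n - 8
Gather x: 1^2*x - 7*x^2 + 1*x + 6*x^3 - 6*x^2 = 6*x^3 - 13*x^2 + 2*x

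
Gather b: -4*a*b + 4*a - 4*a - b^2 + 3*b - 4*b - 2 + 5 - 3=-b^2 + b*(-4*a - 1)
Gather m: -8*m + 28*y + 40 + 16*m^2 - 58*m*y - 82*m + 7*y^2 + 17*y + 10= 16*m^2 + m*(-58*y - 90) + 7*y^2 + 45*y + 50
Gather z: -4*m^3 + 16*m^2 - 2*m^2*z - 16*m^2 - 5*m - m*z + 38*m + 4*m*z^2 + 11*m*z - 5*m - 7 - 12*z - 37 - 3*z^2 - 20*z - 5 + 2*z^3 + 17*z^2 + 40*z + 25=-4*m^3 + 28*m + 2*z^3 + z^2*(4*m + 14) + z*(-2*m^2 + 10*m + 8) - 24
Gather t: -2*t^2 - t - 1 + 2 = -2*t^2 - t + 1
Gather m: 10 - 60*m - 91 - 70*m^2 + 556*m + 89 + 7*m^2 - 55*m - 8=-63*m^2 + 441*m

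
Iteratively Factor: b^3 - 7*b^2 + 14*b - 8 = (b - 1)*(b^2 - 6*b + 8) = (b - 4)*(b - 1)*(b - 2)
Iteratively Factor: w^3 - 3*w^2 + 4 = (w - 2)*(w^2 - w - 2) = (w - 2)*(w + 1)*(w - 2)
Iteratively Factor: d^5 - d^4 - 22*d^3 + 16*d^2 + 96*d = (d + 2)*(d^4 - 3*d^3 - 16*d^2 + 48*d) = (d - 4)*(d + 2)*(d^3 + d^2 - 12*d) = (d - 4)*(d + 2)*(d + 4)*(d^2 - 3*d) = (d - 4)*(d - 3)*(d + 2)*(d + 4)*(d)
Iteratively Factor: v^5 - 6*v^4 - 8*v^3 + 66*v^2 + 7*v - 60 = (v - 5)*(v^4 - v^3 - 13*v^2 + v + 12) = (v - 5)*(v - 1)*(v^3 - 13*v - 12) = (v - 5)*(v - 1)*(v + 1)*(v^2 - v - 12) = (v - 5)*(v - 4)*(v - 1)*(v + 1)*(v + 3)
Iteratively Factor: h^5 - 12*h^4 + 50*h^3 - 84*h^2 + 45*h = (h)*(h^4 - 12*h^3 + 50*h^2 - 84*h + 45) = h*(h - 5)*(h^3 - 7*h^2 + 15*h - 9) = h*(h - 5)*(h - 1)*(h^2 - 6*h + 9) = h*(h - 5)*(h - 3)*(h - 1)*(h - 3)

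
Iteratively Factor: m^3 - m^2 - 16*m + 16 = (m - 4)*(m^2 + 3*m - 4) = (m - 4)*(m + 4)*(m - 1)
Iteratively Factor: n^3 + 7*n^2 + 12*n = (n + 4)*(n^2 + 3*n) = n*(n + 4)*(n + 3)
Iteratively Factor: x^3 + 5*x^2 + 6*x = (x + 2)*(x^2 + 3*x) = (x + 2)*(x + 3)*(x)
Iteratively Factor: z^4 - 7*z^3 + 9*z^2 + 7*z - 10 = (z + 1)*(z^3 - 8*z^2 + 17*z - 10) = (z - 2)*(z + 1)*(z^2 - 6*z + 5) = (z - 5)*(z - 2)*(z + 1)*(z - 1)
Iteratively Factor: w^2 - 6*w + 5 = (w - 1)*(w - 5)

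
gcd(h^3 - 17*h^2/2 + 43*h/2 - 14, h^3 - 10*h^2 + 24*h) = h - 4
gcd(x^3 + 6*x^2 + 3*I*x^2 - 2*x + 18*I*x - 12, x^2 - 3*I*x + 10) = x + 2*I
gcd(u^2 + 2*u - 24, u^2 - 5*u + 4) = u - 4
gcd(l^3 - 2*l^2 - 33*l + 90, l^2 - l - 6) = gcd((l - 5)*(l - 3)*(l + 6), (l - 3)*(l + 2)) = l - 3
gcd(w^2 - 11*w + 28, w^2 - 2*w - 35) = w - 7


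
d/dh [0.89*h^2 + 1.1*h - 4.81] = 1.78*h + 1.1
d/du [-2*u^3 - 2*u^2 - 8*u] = -6*u^2 - 4*u - 8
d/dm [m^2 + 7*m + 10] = 2*m + 7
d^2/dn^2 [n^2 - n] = 2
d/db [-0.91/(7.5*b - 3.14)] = 6.825/(7.5*b - 3.14)^2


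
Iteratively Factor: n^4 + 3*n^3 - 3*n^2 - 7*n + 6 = (n - 1)*(n^3 + 4*n^2 + n - 6) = (n - 1)*(n + 2)*(n^2 + 2*n - 3) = (n - 1)*(n + 2)*(n + 3)*(n - 1)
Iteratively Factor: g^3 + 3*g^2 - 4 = (g - 1)*(g^2 + 4*g + 4) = (g - 1)*(g + 2)*(g + 2)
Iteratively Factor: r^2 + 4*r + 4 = (r + 2)*(r + 2)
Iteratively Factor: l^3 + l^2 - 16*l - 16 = (l - 4)*(l^2 + 5*l + 4) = (l - 4)*(l + 4)*(l + 1)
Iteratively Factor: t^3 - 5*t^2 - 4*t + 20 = (t - 5)*(t^2 - 4) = (t - 5)*(t - 2)*(t + 2)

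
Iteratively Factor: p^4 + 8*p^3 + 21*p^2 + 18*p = (p)*(p^3 + 8*p^2 + 21*p + 18) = p*(p + 3)*(p^2 + 5*p + 6) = p*(p + 3)^2*(p + 2)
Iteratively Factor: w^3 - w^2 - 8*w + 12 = (w - 2)*(w^2 + w - 6) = (w - 2)^2*(w + 3)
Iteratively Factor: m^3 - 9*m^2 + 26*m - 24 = (m - 2)*(m^2 - 7*m + 12) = (m - 4)*(m - 2)*(m - 3)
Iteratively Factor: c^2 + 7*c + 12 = (c + 3)*(c + 4)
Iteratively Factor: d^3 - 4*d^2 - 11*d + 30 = (d - 2)*(d^2 - 2*d - 15) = (d - 2)*(d + 3)*(d - 5)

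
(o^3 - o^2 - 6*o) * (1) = o^3 - o^2 - 6*o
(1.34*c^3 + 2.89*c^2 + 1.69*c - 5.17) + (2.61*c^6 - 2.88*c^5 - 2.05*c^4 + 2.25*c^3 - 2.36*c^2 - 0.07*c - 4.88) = 2.61*c^6 - 2.88*c^5 - 2.05*c^4 + 3.59*c^3 + 0.53*c^2 + 1.62*c - 10.05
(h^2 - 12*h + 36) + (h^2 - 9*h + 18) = 2*h^2 - 21*h + 54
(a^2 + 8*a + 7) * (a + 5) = a^3 + 13*a^2 + 47*a + 35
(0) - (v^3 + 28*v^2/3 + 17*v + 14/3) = -v^3 - 28*v^2/3 - 17*v - 14/3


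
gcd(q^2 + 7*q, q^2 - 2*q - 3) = 1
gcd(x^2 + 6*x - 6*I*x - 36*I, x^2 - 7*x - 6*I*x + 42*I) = x - 6*I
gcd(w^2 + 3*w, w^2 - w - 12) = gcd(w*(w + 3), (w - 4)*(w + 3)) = w + 3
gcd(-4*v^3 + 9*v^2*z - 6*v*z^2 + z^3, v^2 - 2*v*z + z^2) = v^2 - 2*v*z + z^2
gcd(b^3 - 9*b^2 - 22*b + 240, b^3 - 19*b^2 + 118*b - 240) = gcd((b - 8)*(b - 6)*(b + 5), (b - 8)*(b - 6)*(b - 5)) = b^2 - 14*b + 48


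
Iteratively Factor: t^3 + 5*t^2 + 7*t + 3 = (t + 1)*(t^2 + 4*t + 3) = (t + 1)^2*(t + 3)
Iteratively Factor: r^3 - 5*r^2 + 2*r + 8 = (r - 4)*(r^2 - r - 2) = (r - 4)*(r - 2)*(r + 1)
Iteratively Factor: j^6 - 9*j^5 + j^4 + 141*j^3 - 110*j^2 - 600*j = (j + 3)*(j^5 - 12*j^4 + 37*j^3 + 30*j^2 - 200*j) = (j - 5)*(j + 3)*(j^4 - 7*j^3 + 2*j^2 + 40*j) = (j - 5)^2*(j + 3)*(j^3 - 2*j^2 - 8*j) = (j - 5)^2*(j - 4)*(j + 3)*(j^2 + 2*j) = (j - 5)^2*(j - 4)*(j + 2)*(j + 3)*(j)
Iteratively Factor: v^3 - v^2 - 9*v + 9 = (v + 3)*(v^2 - 4*v + 3) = (v - 1)*(v + 3)*(v - 3)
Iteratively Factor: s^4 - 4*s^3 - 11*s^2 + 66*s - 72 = (s - 3)*(s^3 - s^2 - 14*s + 24) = (s - 3)*(s + 4)*(s^2 - 5*s + 6) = (s - 3)^2*(s + 4)*(s - 2)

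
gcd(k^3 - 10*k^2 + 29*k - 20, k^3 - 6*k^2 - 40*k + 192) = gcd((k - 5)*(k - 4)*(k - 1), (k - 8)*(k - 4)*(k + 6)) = k - 4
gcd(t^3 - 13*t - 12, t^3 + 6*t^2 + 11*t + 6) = t^2 + 4*t + 3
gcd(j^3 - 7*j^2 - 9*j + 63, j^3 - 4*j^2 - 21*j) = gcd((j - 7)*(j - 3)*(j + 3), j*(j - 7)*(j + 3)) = j^2 - 4*j - 21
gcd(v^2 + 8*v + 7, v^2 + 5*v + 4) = v + 1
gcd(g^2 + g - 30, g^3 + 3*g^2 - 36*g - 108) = g + 6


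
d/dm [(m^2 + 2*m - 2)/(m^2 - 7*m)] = (-9*m^2 + 4*m - 14)/(m^2*(m^2 - 14*m + 49))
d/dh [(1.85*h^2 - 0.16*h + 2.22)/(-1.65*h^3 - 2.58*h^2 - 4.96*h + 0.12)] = (3.0525*h^4 - 0.528*h^3 + 1.4002*h^2 + 11.8992*h + 10.992)/(2.7225*h^6 + 8.514*h^5 + 23.0244*h^4 + 25.1976*h^3 + 23.9824*h^2 - 1.1904*h + 0.0144)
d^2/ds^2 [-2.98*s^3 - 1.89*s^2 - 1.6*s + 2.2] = -17.88*s - 3.78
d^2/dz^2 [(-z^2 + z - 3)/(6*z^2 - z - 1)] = 2*(30*z^3 - 342*z^2 + 72*z - 23)/(216*z^6 - 108*z^5 - 90*z^4 + 35*z^3 + 15*z^2 - 3*z - 1)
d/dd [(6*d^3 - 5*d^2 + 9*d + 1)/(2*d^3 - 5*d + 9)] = (10*d^4 - 96*d^3 + 181*d^2 - 90*d + 86)/(4*d^6 - 20*d^4 + 36*d^3 + 25*d^2 - 90*d + 81)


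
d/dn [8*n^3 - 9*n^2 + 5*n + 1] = 24*n^2 - 18*n + 5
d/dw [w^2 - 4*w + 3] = 2*w - 4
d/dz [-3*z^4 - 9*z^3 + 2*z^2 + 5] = z*(-12*z^2 - 27*z + 4)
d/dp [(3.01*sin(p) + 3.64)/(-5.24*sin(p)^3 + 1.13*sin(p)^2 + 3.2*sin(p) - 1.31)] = (31.5448*sin(p)^3 + 53.8195*sin(p)^2 - 8.2264*sin(p) - 15.5911)*cos(p)/(27.4576*sin(p)^6 - 11.8424*sin(p)^5 - 32.2591*sin(p)^4 + 20.9608*sin(p)^3 + 7.2794*sin(p)^2 - 8.384*sin(p) + 1.7161)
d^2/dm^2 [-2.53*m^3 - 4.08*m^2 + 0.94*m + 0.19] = -15.18*m - 8.16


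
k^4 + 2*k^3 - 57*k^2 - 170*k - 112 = (k - 8)*(k + 1)*(k + 2)*(k + 7)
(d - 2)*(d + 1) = d^2 - d - 2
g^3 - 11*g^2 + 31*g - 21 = (g - 7)*(g - 3)*(g - 1)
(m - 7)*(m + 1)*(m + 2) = m^3 - 4*m^2 - 19*m - 14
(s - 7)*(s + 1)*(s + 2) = s^3 - 4*s^2 - 19*s - 14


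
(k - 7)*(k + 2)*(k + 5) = k^3 - 39*k - 70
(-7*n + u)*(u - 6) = -7*n*u + 42*n + u^2 - 6*u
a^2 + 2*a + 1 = (a + 1)^2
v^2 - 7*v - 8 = (v - 8)*(v + 1)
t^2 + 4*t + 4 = (t + 2)^2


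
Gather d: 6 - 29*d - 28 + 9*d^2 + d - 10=9*d^2 - 28*d - 32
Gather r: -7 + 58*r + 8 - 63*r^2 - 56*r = -63*r^2 + 2*r + 1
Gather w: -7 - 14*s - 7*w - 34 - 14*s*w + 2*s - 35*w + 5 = -12*s + w*(-14*s - 42) - 36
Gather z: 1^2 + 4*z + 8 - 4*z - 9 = 0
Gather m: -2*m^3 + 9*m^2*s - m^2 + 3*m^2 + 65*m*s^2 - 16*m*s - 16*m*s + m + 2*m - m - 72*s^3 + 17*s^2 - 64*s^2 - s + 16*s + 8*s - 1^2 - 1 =-2*m^3 + m^2*(9*s + 2) + m*(65*s^2 - 32*s + 2) - 72*s^3 - 47*s^2 + 23*s - 2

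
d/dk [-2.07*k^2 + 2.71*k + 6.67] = 2.71 - 4.14*k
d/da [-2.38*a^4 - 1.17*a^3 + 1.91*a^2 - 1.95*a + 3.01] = -9.52*a^3 - 3.51*a^2 + 3.82*a - 1.95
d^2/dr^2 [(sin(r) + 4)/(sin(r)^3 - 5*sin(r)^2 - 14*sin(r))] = (-4*sin(r)^4 - 21*sin(r)^3 + 145*sin(r)^2 - 200*sin(r) - 1082 - 520/sin(r) + 1680/sin(r)^2 + 1568/sin(r)^3)/((sin(r) - 7)^3*(sin(r) + 2)^3)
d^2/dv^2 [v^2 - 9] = 2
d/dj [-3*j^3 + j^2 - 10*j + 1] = -9*j^2 + 2*j - 10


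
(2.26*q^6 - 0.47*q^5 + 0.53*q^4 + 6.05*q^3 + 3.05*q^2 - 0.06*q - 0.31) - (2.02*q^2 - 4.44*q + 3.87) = 2.26*q^6 - 0.47*q^5 + 0.53*q^4 + 6.05*q^3 + 1.03*q^2 + 4.38*q - 4.18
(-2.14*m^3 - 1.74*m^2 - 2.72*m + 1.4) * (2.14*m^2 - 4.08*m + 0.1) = -4.5796*m^5 + 5.0076*m^4 + 1.0644*m^3 + 13.9196*m^2 - 5.984*m + 0.14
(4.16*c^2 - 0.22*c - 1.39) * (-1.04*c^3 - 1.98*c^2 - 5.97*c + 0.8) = -4.3264*c^5 - 8.008*c^4 - 22.954*c^3 + 7.3936*c^2 + 8.1223*c - 1.112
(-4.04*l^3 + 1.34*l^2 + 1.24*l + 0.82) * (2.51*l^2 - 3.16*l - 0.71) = -10.1404*l^5 + 16.1298*l^4 + 1.7464*l^3 - 2.8116*l^2 - 3.4716*l - 0.5822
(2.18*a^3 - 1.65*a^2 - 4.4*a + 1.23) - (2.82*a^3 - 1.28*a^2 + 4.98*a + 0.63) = -0.64*a^3 - 0.37*a^2 - 9.38*a + 0.6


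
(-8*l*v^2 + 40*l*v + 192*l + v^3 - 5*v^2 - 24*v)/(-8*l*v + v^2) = v - 5 - 24/v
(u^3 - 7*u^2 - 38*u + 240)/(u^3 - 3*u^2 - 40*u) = (u^2 + u - 30)/(u*(u + 5))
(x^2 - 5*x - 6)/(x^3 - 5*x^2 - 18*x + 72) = (x + 1)/(x^2 + x - 12)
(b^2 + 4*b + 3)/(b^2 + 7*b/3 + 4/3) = 3*(b + 3)/(3*b + 4)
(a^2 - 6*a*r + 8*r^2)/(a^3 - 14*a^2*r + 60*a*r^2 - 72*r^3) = (a - 4*r)/(a^2 - 12*a*r + 36*r^2)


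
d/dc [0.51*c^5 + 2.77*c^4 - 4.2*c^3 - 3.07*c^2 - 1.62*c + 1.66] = 2.55*c^4 + 11.08*c^3 - 12.6*c^2 - 6.14*c - 1.62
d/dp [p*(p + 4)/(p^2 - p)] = -5/(p^2 - 2*p + 1)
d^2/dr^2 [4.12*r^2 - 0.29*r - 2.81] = 8.24000000000000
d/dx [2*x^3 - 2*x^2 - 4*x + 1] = 6*x^2 - 4*x - 4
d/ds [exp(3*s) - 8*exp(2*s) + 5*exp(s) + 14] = (3*exp(2*s) - 16*exp(s) + 5)*exp(s)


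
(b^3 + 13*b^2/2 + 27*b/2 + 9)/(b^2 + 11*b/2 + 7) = (2*b^2 + 9*b + 9)/(2*b + 7)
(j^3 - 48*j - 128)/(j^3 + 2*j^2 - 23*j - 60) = (j^2 - 4*j - 32)/(j^2 - 2*j - 15)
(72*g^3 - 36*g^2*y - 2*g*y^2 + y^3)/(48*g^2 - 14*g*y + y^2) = (-12*g^2 + 4*g*y + y^2)/(-8*g + y)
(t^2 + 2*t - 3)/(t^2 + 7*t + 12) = (t - 1)/(t + 4)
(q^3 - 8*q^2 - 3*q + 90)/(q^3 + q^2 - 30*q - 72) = (q - 5)/(q + 4)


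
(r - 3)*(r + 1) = r^2 - 2*r - 3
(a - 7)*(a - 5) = a^2 - 12*a + 35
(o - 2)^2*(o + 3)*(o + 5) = o^4 + 4*o^3 - 13*o^2 - 28*o + 60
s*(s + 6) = s^2 + 6*s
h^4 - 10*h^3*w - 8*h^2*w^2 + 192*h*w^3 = h*(h - 8*w)*(h - 6*w)*(h + 4*w)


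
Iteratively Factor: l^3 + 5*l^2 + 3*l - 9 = (l + 3)*(l^2 + 2*l - 3) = (l - 1)*(l + 3)*(l + 3)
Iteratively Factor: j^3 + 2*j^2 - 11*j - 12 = (j - 3)*(j^2 + 5*j + 4) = (j - 3)*(j + 1)*(j + 4)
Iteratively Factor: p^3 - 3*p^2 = (p)*(p^2 - 3*p) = p^2*(p - 3)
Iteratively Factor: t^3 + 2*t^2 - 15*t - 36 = (t + 3)*(t^2 - t - 12) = (t - 4)*(t + 3)*(t + 3)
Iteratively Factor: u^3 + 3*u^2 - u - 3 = (u + 3)*(u^2 - 1) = (u - 1)*(u + 3)*(u + 1)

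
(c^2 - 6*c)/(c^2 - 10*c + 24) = c/(c - 4)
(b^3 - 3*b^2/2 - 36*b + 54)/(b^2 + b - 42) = (b^2 + 9*b/2 - 9)/(b + 7)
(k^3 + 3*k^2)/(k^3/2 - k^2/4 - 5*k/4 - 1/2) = 4*k^2*(k + 3)/(2*k^3 - k^2 - 5*k - 2)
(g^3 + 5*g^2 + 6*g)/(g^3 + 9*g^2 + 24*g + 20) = g*(g + 3)/(g^2 + 7*g + 10)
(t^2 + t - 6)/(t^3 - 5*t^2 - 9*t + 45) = (t - 2)/(t^2 - 8*t + 15)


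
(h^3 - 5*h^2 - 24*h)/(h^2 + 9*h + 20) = h*(h^2 - 5*h - 24)/(h^2 + 9*h + 20)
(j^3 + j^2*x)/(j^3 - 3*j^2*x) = (j + x)/(j - 3*x)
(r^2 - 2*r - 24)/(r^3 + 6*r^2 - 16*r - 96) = (r - 6)/(r^2 + 2*r - 24)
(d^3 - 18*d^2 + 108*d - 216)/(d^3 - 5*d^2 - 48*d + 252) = (d - 6)/(d + 7)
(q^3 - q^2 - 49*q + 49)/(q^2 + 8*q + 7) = (q^2 - 8*q + 7)/(q + 1)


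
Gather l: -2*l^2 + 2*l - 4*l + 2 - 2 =-2*l^2 - 2*l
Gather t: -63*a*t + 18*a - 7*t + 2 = 18*a + t*(-63*a - 7) + 2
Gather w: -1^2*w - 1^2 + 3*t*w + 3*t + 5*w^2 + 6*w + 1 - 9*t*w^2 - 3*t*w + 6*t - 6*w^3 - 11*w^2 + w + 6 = 9*t - 6*w^3 + w^2*(-9*t - 6) + 6*w + 6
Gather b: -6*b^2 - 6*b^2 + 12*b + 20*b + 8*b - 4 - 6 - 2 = -12*b^2 + 40*b - 12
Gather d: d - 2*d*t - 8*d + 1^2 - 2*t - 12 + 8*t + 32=d*(-2*t - 7) + 6*t + 21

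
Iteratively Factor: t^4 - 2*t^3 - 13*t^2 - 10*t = (t)*(t^3 - 2*t^2 - 13*t - 10) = t*(t + 2)*(t^2 - 4*t - 5) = t*(t + 1)*(t + 2)*(t - 5)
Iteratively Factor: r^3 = (r)*(r^2) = r^2*(r)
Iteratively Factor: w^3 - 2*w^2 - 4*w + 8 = (w - 2)*(w^2 - 4) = (w - 2)*(w + 2)*(w - 2)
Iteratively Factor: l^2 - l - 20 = (l + 4)*(l - 5)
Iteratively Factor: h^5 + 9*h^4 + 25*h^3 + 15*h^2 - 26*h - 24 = (h + 3)*(h^4 + 6*h^3 + 7*h^2 - 6*h - 8) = (h + 2)*(h + 3)*(h^3 + 4*h^2 - h - 4) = (h + 2)*(h + 3)*(h + 4)*(h^2 - 1) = (h - 1)*(h + 2)*(h + 3)*(h + 4)*(h + 1)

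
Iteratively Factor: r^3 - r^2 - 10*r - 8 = (r + 2)*(r^2 - 3*r - 4) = (r + 1)*(r + 2)*(r - 4)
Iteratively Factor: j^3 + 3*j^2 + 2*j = (j + 1)*(j^2 + 2*j) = j*(j + 1)*(j + 2)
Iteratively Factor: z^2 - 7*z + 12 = (z - 3)*(z - 4)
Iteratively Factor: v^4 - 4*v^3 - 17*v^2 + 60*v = (v - 5)*(v^3 + v^2 - 12*v) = v*(v - 5)*(v^2 + v - 12) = v*(v - 5)*(v - 3)*(v + 4)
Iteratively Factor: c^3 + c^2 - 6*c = (c)*(c^2 + c - 6) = c*(c + 3)*(c - 2)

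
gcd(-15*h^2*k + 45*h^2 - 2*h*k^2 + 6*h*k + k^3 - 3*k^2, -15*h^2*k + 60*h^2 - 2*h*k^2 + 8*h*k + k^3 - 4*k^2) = 15*h^2 + 2*h*k - k^2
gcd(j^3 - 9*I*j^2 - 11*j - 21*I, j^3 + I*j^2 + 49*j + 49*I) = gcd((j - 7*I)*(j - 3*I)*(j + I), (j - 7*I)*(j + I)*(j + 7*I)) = j^2 - 6*I*j + 7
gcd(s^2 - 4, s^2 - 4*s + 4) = s - 2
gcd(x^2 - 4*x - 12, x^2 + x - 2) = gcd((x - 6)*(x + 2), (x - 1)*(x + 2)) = x + 2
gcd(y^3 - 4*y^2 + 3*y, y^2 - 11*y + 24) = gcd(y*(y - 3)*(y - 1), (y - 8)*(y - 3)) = y - 3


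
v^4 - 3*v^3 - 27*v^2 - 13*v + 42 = (v - 7)*(v - 1)*(v + 2)*(v + 3)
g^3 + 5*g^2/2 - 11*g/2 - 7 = (g - 2)*(g + 1)*(g + 7/2)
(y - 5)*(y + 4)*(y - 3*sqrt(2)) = y^3 - 3*sqrt(2)*y^2 - y^2 - 20*y + 3*sqrt(2)*y + 60*sqrt(2)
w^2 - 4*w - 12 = (w - 6)*(w + 2)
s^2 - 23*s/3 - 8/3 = (s - 8)*(s + 1/3)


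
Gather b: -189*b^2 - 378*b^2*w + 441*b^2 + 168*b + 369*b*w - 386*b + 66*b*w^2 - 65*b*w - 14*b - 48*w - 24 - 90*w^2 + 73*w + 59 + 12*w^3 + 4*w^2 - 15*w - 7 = b^2*(252 - 378*w) + b*(66*w^2 + 304*w - 232) + 12*w^3 - 86*w^2 + 10*w + 28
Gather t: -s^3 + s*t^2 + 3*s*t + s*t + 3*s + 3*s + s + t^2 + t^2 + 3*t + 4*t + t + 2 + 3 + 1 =-s^3 + 7*s + t^2*(s + 2) + t*(4*s + 8) + 6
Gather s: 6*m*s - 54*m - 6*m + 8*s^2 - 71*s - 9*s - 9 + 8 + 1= -60*m + 8*s^2 + s*(6*m - 80)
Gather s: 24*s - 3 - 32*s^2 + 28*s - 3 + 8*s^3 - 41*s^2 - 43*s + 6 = 8*s^3 - 73*s^2 + 9*s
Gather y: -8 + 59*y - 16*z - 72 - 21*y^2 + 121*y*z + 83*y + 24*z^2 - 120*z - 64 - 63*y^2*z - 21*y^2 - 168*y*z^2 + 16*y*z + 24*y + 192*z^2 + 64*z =y^2*(-63*z - 42) + y*(-168*z^2 + 137*z + 166) + 216*z^2 - 72*z - 144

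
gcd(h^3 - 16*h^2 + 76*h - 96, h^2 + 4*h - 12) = h - 2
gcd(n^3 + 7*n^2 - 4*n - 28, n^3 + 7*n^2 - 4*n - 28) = n^3 + 7*n^2 - 4*n - 28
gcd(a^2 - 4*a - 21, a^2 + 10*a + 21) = a + 3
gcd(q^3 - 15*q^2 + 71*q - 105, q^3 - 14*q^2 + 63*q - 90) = q^2 - 8*q + 15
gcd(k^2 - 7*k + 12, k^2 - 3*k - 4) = k - 4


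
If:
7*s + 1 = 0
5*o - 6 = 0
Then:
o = 6/5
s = -1/7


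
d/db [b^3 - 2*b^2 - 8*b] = 3*b^2 - 4*b - 8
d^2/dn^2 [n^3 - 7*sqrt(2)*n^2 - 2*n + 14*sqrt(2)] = 6*n - 14*sqrt(2)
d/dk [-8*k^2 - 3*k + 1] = -16*k - 3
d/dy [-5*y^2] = -10*y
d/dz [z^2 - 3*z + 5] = 2*z - 3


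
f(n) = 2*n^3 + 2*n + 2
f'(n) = 6*n^2 + 2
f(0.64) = 3.80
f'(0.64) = 4.46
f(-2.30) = -26.93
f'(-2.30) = 33.74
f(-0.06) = 1.88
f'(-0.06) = 2.02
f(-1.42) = -6.57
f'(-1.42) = 14.10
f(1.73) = 15.82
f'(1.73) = 19.96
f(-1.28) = -4.75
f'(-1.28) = 11.83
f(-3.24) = -72.50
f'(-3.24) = 64.99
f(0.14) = 2.29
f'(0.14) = 2.12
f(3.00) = 62.00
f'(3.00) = 56.00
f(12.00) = 3482.00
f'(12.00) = 866.00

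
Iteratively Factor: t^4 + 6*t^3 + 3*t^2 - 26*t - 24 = (t - 2)*(t^3 + 8*t^2 + 19*t + 12) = (t - 2)*(t + 4)*(t^2 + 4*t + 3) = (t - 2)*(t + 3)*(t + 4)*(t + 1)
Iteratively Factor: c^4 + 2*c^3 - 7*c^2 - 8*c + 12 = (c + 3)*(c^3 - c^2 - 4*c + 4) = (c + 2)*(c + 3)*(c^2 - 3*c + 2) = (c - 1)*(c + 2)*(c + 3)*(c - 2)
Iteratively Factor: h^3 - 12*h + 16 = (h - 2)*(h^2 + 2*h - 8) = (h - 2)*(h + 4)*(h - 2)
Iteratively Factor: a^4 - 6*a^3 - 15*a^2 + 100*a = (a - 5)*(a^3 - a^2 - 20*a) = a*(a - 5)*(a^2 - a - 20) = a*(a - 5)*(a + 4)*(a - 5)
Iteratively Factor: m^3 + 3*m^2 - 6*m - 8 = (m + 4)*(m^2 - m - 2) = (m + 1)*(m + 4)*(m - 2)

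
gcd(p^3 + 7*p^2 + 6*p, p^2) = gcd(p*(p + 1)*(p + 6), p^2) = p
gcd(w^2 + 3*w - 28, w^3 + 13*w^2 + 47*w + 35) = w + 7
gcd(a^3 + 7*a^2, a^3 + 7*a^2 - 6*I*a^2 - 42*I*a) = a^2 + 7*a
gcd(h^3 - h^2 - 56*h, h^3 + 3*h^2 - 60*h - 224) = h^2 - h - 56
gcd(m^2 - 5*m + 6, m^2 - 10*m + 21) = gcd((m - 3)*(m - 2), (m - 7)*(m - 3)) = m - 3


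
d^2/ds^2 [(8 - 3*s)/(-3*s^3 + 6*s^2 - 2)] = 6*(3*s^2*(3*s - 8)*(3*s - 4)^2 + (-9*s^2 + 12*s - (3*s - 8)*(3*s - 2))*(3*s^3 - 6*s^2 + 2))/(3*s^3 - 6*s^2 + 2)^3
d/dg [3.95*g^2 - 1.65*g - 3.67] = 7.9*g - 1.65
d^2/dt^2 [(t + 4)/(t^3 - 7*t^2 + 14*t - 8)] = 2*((t + 4)*(3*t^2 - 14*t + 14)^2 + (-3*t^2 + 14*t - (t + 4)*(3*t - 7) - 14)*(t^3 - 7*t^2 + 14*t - 8))/(t^3 - 7*t^2 + 14*t - 8)^3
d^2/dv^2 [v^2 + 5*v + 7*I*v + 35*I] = 2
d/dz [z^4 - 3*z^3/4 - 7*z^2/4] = z*(16*z^2 - 9*z - 14)/4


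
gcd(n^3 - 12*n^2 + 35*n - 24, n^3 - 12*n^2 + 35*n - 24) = n^3 - 12*n^2 + 35*n - 24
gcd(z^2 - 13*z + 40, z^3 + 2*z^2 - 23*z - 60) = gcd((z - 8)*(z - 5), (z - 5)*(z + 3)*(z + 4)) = z - 5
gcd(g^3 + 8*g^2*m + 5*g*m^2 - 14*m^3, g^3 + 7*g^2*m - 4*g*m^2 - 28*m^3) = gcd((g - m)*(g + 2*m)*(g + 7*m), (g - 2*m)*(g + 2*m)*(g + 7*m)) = g^2 + 9*g*m + 14*m^2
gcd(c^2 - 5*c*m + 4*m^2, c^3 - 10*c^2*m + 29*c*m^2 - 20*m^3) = c^2 - 5*c*m + 4*m^2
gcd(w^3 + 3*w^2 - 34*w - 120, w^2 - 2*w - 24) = w^2 - 2*w - 24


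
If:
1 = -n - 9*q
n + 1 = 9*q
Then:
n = -1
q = 0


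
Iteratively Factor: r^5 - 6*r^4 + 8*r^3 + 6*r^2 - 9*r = (r - 3)*(r^4 - 3*r^3 - r^2 + 3*r) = (r - 3)^2*(r^3 - r) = (r - 3)^2*(r + 1)*(r^2 - r) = (r - 3)^2*(r - 1)*(r + 1)*(r)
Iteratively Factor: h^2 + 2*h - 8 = (h + 4)*(h - 2)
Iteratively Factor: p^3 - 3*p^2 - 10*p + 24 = (p + 3)*(p^2 - 6*p + 8) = (p - 2)*(p + 3)*(p - 4)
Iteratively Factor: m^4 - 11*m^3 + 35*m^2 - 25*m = (m - 5)*(m^3 - 6*m^2 + 5*m) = (m - 5)^2*(m^2 - m) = m*(m - 5)^2*(m - 1)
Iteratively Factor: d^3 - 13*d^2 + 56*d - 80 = (d - 4)*(d^2 - 9*d + 20) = (d - 4)^2*(d - 5)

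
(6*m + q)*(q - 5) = 6*m*q - 30*m + q^2 - 5*q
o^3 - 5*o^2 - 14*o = o*(o - 7)*(o + 2)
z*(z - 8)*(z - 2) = z^3 - 10*z^2 + 16*z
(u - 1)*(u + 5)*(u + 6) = u^3 + 10*u^2 + 19*u - 30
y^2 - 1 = (y - 1)*(y + 1)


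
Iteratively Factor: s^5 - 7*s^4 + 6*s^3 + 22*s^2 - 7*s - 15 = (s - 5)*(s^4 - 2*s^3 - 4*s^2 + 2*s + 3) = (s - 5)*(s - 1)*(s^3 - s^2 - 5*s - 3) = (s - 5)*(s - 1)*(s + 1)*(s^2 - 2*s - 3) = (s - 5)*(s - 1)*(s + 1)^2*(s - 3)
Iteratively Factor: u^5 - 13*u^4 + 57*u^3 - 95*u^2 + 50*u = (u - 1)*(u^4 - 12*u^3 + 45*u^2 - 50*u) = (u - 5)*(u - 1)*(u^3 - 7*u^2 + 10*u) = u*(u - 5)*(u - 1)*(u^2 - 7*u + 10) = u*(u - 5)*(u - 2)*(u - 1)*(u - 5)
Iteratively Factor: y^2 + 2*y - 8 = (y - 2)*(y + 4)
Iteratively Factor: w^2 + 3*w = (w + 3)*(w)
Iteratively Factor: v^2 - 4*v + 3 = (v - 1)*(v - 3)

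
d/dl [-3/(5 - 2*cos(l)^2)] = 6*sin(2*l)/(4 - cos(2*l))^2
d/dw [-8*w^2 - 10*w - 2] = -16*w - 10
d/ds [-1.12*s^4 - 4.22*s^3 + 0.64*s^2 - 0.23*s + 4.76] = -4.48*s^3 - 12.66*s^2 + 1.28*s - 0.23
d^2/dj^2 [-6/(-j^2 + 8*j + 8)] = 12*(j^2 - 8*j - 4*(j - 4)^2 - 8)/(-j^2 + 8*j + 8)^3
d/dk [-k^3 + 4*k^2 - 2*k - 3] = -3*k^2 + 8*k - 2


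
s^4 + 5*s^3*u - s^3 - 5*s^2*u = s^2*(s - 1)*(s + 5*u)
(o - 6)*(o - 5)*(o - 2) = o^3 - 13*o^2 + 52*o - 60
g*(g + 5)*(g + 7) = g^3 + 12*g^2 + 35*g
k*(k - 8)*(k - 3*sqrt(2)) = k^3 - 8*k^2 - 3*sqrt(2)*k^2 + 24*sqrt(2)*k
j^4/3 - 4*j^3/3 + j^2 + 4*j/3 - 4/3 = (j/3 + 1/3)*(j - 2)^2*(j - 1)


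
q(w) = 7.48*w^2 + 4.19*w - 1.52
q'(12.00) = 183.71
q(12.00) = 1125.88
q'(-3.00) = -40.69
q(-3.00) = 53.23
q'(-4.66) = -65.52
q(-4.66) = 141.39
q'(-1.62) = -20.05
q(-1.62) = 11.32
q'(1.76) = 30.52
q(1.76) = 29.02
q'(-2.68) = -35.90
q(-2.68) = 40.98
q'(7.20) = 111.90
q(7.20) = 416.41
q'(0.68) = 14.36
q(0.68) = 4.79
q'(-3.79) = -52.51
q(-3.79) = 90.04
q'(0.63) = 13.61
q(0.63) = 4.09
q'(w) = 14.96*w + 4.19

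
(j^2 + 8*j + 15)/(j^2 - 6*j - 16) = (j^2 + 8*j + 15)/(j^2 - 6*j - 16)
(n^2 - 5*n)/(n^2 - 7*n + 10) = n/(n - 2)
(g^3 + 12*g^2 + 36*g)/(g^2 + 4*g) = (g^2 + 12*g + 36)/(g + 4)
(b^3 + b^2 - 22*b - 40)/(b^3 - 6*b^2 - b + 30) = (b + 4)/(b - 3)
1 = 1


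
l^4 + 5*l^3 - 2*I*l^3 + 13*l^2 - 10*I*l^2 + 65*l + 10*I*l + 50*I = (l + 5)*(l - 5*I)*(l + I)*(l + 2*I)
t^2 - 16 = (t - 4)*(t + 4)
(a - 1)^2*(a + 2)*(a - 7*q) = a^4 - 7*a^3*q - 3*a^2 + 21*a*q + 2*a - 14*q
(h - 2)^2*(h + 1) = h^3 - 3*h^2 + 4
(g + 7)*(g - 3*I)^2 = g^3 + 7*g^2 - 6*I*g^2 - 9*g - 42*I*g - 63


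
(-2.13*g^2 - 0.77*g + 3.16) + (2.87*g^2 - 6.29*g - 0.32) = 0.74*g^2 - 7.06*g + 2.84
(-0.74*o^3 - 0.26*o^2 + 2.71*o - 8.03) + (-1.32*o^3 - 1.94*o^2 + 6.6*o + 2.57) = -2.06*o^3 - 2.2*o^2 + 9.31*o - 5.46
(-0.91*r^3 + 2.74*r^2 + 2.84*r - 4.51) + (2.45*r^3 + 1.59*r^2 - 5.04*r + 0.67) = 1.54*r^3 + 4.33*r^2 - 2.2*r - 3.84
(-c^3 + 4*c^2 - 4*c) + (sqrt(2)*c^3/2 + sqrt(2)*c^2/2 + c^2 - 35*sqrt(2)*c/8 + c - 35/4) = -c^3 + sqrt(2)*c^3/2 + sqrt(2)*c^2/2 + 5*c^2 - 35*sqrt(2)*c/8 - 3*c - 35/4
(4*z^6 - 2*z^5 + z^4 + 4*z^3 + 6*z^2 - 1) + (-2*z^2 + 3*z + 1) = 4*z^6 - 2*z^5 + z^4 + 4*z^3 + 4*z^2 + 3*z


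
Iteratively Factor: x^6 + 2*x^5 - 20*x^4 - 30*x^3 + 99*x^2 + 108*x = (x)*(x^5 + 2*x^4 - 20*x^3 - 30*x^2 + 99*x + 108) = x*(x - 3)*(x^4 + 5*x^3 - 5*x^2 - 45*x - 36) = x*(x - 3)*(x + 4)*(x^3 + x^2 - 9*x - 9) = x*(x - 3)*(x + 3)*(x + 4)*(x^2 - 2*x - 3) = x*(x - 3)*(x + 1)*(x + 3)*(x + 4)*(x - 3)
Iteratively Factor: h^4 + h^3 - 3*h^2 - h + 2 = (h - 1)*(h^3 + 2*h^2 - h - 2) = (h - 1)^2*(h^2 + 3*h + 2) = (h - 1)^2*(h + 1)*(h + 2)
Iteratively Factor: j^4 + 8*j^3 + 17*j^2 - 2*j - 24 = (j + 4)*(j^3 + 4*j^2 + j - 6) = (j + 3)*(j + 4)*(j^2 + j - 2) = (j - 1)*(j + 3)*(j + 4)*(j + 2)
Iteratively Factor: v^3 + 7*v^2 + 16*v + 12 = (v + 2)*(v^2 + 5*v + 6) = (v + 2)^2*(v + 3)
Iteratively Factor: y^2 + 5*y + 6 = (y + 3)*(y + 2)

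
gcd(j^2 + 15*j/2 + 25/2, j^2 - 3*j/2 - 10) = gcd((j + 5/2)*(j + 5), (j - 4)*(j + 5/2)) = j + 5/2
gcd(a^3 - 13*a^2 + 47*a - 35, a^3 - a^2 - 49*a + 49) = a^2 - 8*a + 7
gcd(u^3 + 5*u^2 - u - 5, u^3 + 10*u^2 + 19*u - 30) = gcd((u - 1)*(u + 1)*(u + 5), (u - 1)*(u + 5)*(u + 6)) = u^2 + 4*u - 5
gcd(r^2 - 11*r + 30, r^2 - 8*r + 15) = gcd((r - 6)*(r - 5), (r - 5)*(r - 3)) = r - 5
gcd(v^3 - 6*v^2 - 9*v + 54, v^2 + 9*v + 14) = 1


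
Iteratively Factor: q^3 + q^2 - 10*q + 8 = (q + 4)*(q^2 - 3*q + 2) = (q - 2)*(q + 4)*(q - 1)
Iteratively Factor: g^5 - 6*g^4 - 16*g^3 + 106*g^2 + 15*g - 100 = (g + 1)*(g^4 - 7*g^3 - 9*g^2 + 115*g - 100) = (g - 5)*(g + 1)*(g^3 - 2*g^2 - 19*g + 20) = (g - 5)*(g + 1)*(g + 4)*(g^2 - 6*g + 5) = (g - 5)^2*(g + 1)*(g + 4)*(g - 1)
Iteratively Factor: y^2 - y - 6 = (y + 2)*(y - 3)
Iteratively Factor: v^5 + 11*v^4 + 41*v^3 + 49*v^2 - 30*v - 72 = (v + 4)*(v^4 + 7*v^3 + 13*v^2 - 3*v - 18) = (v + 3)*(v + 4)*(v^3 + 4*v^2 + v - 6) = (v + 2)*(v + 3)*(v + 4)*(v^2 + 2*v - 3) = (v + 2)*(v + 3)^2*(v + 4)*(v - 1)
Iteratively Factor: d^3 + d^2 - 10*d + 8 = (d - 2)*(d^2 + 3*d - 4) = (d - 2)*(d + 4)*(d - 1)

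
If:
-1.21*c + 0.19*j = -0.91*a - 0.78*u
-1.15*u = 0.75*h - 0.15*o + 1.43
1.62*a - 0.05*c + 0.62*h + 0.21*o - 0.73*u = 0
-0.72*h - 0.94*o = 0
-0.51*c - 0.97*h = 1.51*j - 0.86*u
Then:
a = 0.872142493747721*u + 0.484171109543487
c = 1.44733069656514*u + 0.504167319442679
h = -1.32964329643296*u - 1.65338253382534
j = 0.934844597544206*u + 0.891824983374047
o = 1.01845018450184*u + 1.26642066420664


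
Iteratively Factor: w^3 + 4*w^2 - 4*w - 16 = (w + 2)*(w^2 + 2*w - 8) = (w + 2)*(w + 4)*(w - 2)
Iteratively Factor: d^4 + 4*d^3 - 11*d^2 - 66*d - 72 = (d + 3)*(d^3 + d^2 - 14*d - 24) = (d - 4)*(d + 3)*(d^2 + 5*d + 6) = (d - 4)*(d + 3)^2*(d + 2)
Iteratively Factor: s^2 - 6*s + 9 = (s - 3)*(s - 3)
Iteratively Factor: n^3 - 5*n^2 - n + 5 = (n - 5)*(n^2 - 1) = (n - 5)*(n + 1)*(n - 1)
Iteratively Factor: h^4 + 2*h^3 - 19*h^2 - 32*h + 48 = (h - 1)*(h^3 + 3*h^2 - 16*h - 48) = (h - 4)*(h - 1)*(h^2 + 7*h + 12) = (h - 4)*(h - 1)*(h + 4)*(h + 3)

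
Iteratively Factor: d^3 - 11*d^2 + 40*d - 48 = (d - 4)*(d^2 - 7*d + 12) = (d - 4)^2*(d - 3)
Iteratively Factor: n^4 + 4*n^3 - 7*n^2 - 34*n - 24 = (n + 4)*(n^3 - 7*n - 6) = (n + 1)*(n + 4)*(n^2 - n - 6) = (n + 1)*(n + 2)*(n + 4)*(n - 3)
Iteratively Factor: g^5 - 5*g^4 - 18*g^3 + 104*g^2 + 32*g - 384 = (g - 3)*(g^4 - 2*g^3 - 24*g^2 + 32*g + 128) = (g - 3)*(g + 2)*(g^3 - 4*g^2 - 16*g + 64) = (g - 4)*(g - 3)*(g + 2)*(g^2 - 16) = (g - 4)^2*(g - 3)*(g + 2)*(g + 4)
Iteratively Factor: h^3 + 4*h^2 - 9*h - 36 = (h + 3)*(h^2 + h - 12) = (h - 3)*(h + 3)*(h + 4)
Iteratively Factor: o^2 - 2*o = (o)*(o - 2)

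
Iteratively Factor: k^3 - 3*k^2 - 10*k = (k)*(k^2 - 3*k - 10) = k*(k + 2)*(k - 5)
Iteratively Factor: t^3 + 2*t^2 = (t)*(t^2 + 2*t) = t*(t + 2)*(t)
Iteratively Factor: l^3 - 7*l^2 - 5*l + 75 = (l - 5)*(l^2 - 2*l - 15) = (l - 5)*(l + 3)*(l - 5)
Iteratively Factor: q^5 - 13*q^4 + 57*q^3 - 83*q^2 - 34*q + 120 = (q - 4)*(q^4 - 9*q^3 + 21*q^2 + q - 30) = (q - 4)*(q - 2)*(q^3 - 7*q^2 + 7*q + 15) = (q - 4)*(q - 3)*(q - 2)*(q^2 - 4*q - 5) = (q - 4)*(q - 3)*(q - 2)*(q + 1)*(q - 5)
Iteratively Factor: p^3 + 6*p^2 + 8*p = (p + 4)*(p^2 + 2*p) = (p + 2)*(p + 4)*(p)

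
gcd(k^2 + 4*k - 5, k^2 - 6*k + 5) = k - 1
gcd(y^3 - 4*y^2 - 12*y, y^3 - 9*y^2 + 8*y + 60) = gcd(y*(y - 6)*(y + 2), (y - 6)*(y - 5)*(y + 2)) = y^2 - 4*y - 12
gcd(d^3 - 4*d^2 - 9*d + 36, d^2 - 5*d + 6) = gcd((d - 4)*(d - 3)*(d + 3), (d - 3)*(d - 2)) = d - 3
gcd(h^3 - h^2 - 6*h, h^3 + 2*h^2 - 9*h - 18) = h^2 - h - 6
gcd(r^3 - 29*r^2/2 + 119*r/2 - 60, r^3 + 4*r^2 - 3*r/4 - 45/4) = r - 3/2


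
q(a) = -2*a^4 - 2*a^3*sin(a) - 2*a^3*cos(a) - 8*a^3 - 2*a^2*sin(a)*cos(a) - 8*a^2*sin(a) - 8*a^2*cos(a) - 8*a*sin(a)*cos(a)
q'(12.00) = -24103.02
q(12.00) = -56538.08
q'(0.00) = 0.00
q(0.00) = 0.00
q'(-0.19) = 3.79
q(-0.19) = -0.43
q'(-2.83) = 11.04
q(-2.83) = 78.55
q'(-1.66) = -59.88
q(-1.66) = 36.09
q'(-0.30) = 3.79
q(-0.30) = -0.87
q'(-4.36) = 162.30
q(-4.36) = -50.54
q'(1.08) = -65.08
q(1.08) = -33.40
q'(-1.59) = -58.62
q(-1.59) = 31.94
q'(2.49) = -144.86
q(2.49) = -169.62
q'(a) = 2*a^3*sin(a) - 2*a^3*cos(a) - 8*a^3 + 2*a^2*sin(a)^2 + 2*a^2*sin(a) - 2*a^2*cos(a)^2 - 14*a^2*cos(a) - 24*a^2 + 8*a*sin(a)^2 - 4*a*sin(a)*cos(a) - 16*a*sin(a) - 8*a*cos(a)^2 - 16*a*cos(a) - 8*sin(a)*cos(a)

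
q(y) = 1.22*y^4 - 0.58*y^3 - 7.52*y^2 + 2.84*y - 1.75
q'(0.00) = 2.84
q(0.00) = -1.75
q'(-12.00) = -8499.88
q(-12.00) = 25181.45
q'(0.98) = -8.98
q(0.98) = -5.61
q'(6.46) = 1148.65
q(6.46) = 1671.08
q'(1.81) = -1.15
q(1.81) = -11.59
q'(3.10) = 84.87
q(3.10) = 30.18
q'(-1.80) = -4.19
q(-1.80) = -15.04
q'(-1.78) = -3.42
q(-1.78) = -15.11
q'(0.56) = -5.27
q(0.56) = -2.50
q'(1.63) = -5.16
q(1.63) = -11.00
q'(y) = 4.88*y^3 - 1.74*y^2 - 15.04*y + 2.84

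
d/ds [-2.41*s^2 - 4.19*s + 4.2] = -4.82*s - 4.19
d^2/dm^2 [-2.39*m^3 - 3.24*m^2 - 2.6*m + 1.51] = -14.34*m - 6.48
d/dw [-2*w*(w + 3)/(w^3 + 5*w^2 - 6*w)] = 2*(w^2 + 6*w + 21)/(w^4 + 10*w^3 + 13*w^2 - 60*w + 36)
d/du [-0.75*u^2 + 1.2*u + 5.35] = 1.2 - 1.5*u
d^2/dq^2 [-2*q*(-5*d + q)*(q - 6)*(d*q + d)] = 4*d*(15*d*q - 25*d - 6*q^2 + 15*q + 6)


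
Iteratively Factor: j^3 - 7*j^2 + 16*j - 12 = (j - 2)*(j^2 - 5*j + 6) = (j - 3)*(j - 2)*(j - 2)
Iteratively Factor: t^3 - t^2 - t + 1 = (t - 1)*(t^2 - 1) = (t - 1)^2*(t + 1)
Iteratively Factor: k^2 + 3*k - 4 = (k + 4)*(k - 1)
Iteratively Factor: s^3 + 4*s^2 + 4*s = (s)*(s^2 + 4*s + 4) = s*(s + 2)*(s + 2)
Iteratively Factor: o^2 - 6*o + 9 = (o - 3)*(o - 3)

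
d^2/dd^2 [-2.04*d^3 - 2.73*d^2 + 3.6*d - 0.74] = -12.24*d - 5.46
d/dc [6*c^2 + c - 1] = 12*c + 1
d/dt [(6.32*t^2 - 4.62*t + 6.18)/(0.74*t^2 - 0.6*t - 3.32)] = (-0.373200000000001*t^2 - 51.1112*t + 19.0464)/(0.5476*t^4 - 0.888*t^3 - 4.5536*t^2 + 3.984*t + 11.0224)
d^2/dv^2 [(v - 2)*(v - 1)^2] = 6*v - 8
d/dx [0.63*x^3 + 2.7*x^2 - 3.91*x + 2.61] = 1.89*x^2 + 5.4*x - 3.91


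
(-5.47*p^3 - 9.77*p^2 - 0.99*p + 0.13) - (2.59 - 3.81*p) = -5.47*p^3 - 9.77*p^2 + 2.82*p - 2.46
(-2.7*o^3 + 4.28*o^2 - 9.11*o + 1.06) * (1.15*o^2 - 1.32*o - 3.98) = -3.105*o^5 + 8.486*o^4 - 5.3801*o^3 - 3.7902*o^2 + 34.8586*o - 4.2188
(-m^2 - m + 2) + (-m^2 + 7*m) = -2*m^2 + 6*m + 2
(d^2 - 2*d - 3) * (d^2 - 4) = d^4 - 2*d^3 - 7*d^2 + 8*d + 12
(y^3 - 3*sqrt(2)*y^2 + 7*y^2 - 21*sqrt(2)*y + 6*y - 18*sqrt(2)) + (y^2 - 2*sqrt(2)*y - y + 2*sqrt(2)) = y^3 - 3*sqrt(2)*y^2 + 8*y^2 - 23*sqrt(2)*y + 5*y - 16*sqrt(2)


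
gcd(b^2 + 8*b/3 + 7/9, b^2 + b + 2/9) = b + 1/3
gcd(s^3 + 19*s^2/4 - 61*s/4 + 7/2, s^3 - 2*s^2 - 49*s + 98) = s^2 + 5*s - 14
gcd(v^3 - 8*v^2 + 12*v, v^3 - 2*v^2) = v^2 - 2*v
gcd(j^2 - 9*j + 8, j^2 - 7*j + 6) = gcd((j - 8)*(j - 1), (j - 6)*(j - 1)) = j - 1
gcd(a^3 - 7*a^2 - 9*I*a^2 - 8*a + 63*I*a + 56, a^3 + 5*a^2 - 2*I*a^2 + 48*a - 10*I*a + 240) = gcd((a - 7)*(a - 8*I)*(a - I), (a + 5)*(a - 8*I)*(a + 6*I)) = a - 8*I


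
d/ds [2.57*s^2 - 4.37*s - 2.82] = 5.14*s - 4.37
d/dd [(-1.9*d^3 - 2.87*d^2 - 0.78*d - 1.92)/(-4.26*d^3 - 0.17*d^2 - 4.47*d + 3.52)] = (-11.9032*d^4 + 10.3404*d^3 - 31.9053*d^2 - 20.8576*d - 11.328)/(18.1476*d^6 + 1.4484*d^5 + 38.1133*d^4 - 28.4706*d^3 + 18.7841*d^2 - 31.4688*d + 12.3904)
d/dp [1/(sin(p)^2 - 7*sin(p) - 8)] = (7 - 2*sin(p))*cos(p)/((sin(p) - 8)^2*(sin(p) + 1)^2)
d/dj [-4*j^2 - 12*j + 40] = -8*j - 12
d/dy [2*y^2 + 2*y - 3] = 4*y + 2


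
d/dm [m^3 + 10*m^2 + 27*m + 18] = 3*m^2 + 20*m + 27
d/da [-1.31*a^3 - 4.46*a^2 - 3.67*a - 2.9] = -3.93*a^2 - 8.92*a - 3.67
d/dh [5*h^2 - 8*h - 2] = 10*h - 8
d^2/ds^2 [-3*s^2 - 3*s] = -6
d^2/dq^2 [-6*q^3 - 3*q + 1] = -36*q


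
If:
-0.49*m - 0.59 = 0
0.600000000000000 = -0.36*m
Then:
No Solution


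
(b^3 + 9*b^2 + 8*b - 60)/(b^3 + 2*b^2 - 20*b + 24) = (b + 5)/(b - 2)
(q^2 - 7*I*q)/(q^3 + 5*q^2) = (q - 7*I)/(q*(q + 5))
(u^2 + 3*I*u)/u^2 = (u + 3*I)/u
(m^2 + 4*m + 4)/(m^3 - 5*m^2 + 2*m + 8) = (m^2 + 4*m + 4)/(m^3 - 5*m^2 + 2*m + 8)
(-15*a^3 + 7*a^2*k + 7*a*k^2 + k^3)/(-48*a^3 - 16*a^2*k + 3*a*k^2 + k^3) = (5*a^2 - 4*a*k - k^2)/(16*a^2 - k^2)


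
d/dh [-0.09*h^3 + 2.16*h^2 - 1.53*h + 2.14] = -0.27*h^2 + 4.32*h - 1.53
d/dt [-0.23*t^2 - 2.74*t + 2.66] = -0.46*t - 2.74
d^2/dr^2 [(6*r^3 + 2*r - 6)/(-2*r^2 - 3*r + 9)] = 4*(-85*r^3 + 279*r^2 - 729*r + 54)/(8*r^6 + 36*r^5 - 54*r^4 - 297*r^3 + 243*r^2 + 729*r - 729)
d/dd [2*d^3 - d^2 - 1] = 2*d*(3*d - 1)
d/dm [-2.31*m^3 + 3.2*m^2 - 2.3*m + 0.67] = -6.93*m^2 + 6.4*m - 2.3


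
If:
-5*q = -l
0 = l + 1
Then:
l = -1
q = -1/5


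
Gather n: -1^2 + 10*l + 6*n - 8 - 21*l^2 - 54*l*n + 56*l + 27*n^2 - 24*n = -21*l^2 + 66*l + 27*n^2 + n*(-54*l - 18) - 9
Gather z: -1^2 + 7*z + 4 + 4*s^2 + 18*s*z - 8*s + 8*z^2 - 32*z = 4*s^2 - 8*s + 8*z^2 + z*(18*s - 25) + 3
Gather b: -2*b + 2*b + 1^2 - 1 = 0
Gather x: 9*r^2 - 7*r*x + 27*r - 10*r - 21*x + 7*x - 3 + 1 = 9*r^2 + 17*r + x*(-7*r - 14) - 2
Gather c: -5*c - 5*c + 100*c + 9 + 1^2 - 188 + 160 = 90*c - 18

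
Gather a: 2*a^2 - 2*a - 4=2*a^2 - 2*a - 4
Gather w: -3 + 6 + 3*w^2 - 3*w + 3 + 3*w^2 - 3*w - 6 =6*w^2 - 6*w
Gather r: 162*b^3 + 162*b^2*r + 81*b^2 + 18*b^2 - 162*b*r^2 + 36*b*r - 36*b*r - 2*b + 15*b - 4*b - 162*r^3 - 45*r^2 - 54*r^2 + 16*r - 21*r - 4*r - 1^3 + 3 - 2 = 162*b^3 + 99*b^2 + 9*b - 162*r^3 + r^2*(-162*b - 99) + r*(162*b^2 - 9)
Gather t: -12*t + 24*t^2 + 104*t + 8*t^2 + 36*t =32*t^2 + 128*t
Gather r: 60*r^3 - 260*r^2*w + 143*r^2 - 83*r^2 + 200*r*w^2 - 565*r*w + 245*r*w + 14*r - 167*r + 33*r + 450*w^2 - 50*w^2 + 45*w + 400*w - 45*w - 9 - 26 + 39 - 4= 60*r^3 + r^2*(60 - 260*w) + r*(200*w^2 - 320*w - 120) + 400*w^2 + 400*w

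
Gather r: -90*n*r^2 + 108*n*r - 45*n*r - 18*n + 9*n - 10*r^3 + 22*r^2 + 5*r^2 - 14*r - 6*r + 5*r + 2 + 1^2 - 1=-9*n - 10*r^3 + r^2*(27 - 90*n) + r*(63*n - 15) + 2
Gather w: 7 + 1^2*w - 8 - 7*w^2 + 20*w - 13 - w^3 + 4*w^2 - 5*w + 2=-w^3 - 3*w^2 + 16*w - 12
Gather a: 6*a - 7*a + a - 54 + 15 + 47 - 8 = 0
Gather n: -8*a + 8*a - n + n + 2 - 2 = 0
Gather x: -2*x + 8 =8 - 2*x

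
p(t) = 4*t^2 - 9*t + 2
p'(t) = 8*t - 9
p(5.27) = 65.66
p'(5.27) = 33.16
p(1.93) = -0.47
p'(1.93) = 6.44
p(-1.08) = 16.39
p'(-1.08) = -17.64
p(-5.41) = 167.76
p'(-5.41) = -52.28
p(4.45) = 41.16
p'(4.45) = 26.60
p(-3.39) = 78.48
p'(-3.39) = -36.12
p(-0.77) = 11.30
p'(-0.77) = -15.16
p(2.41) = 3.54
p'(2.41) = 10.28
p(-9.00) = 407.00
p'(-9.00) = -81.00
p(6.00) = 92.00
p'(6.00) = 39.00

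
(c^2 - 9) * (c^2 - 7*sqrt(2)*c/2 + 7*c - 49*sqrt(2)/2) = c^4 - 7*sqrt(2)*c^3/2 + 7*c^3 - 49*sqrt(2)*c^2/2 - 9*c^2 - 63*c + 63*sqrt(2)*c/2 + 441*sqrt(2)/2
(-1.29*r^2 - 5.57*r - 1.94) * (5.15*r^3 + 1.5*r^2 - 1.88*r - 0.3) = -6.6435*r^5 - 30.6205*r^4 - 15.9208*r^3 + 7.9486*r^2 + 5.3182*r + 0.582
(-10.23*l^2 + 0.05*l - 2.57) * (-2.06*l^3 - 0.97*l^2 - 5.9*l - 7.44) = 21.0738*l^5 + 9.8201*l^4 + 65.6027*l^3 + 78.3091*l^2 + 14.791*l + 19.1208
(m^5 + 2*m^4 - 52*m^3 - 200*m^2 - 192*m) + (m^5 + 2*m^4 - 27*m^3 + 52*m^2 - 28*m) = 2*m^5 + 4*m^4 - 79*m^3 - 148*m^2 - 220*m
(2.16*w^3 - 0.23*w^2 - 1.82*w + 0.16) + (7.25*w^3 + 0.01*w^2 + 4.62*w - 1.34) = 9.41*w^3 - 0.22*w^2 + 2.8*w - 1.18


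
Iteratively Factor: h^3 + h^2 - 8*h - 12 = (h + 2)*(h^2 - h - 6) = (h + 2)^2*(h - 3)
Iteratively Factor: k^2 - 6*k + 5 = (k - 1)*(k - 5)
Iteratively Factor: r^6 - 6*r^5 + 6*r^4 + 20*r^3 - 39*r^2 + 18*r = (r - 3)*(r^5 - 3*r^4 - 3*r^3 + 11*r^2 - 6*r) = r*(r - 3)*(r^4 - 3*r^3 - 3*r^2 + 11*r - 6) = r*(r - 3)*(r - 1)*(r^3 - 2*r^2 - 5*r + 6) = r*(r - 3)*(r - 1)^2*(r^2 - r - 6) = r*(r - 3)^2*(r - 1)^2*(r + 2)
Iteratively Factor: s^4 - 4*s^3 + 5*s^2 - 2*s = (s)*(s^3 - 4*s^2 + 5*s - 2) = s*(s - 1)*(s^2 - 3*s + 2) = s*(s - 1)^2*(s - 2)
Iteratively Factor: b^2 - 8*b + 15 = (b - 5)*(b - 3)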